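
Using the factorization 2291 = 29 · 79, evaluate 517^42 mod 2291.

Mod 29: 517 ≡ 24; by Fermat, exponent reduces to 42 mod 28 = 14; 24^14 ≡ 1 (mod 29).
Mod 79: 517 ≡ 43; 43^42 ≡ 46 (mod 79).
Combine by CRT: x ≡ 1 (mod 29), x ≡ 46 (mod 79) ⇒ x ≡ 204 (mod 2291).

204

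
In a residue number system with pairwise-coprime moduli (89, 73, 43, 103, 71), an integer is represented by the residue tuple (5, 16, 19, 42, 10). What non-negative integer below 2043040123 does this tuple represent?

1110654501

Combine the congruences pairwise.
From x ≡ 5 (mod 89) write x = 5 + 89t. Substituting into x ≡ 16 (mod 73) gives 89t ≡ 11 (mod 73), and since 16⁻¹ ≡ 32 (mod 73), t ≡ 60. Hence x ≡ 5 + 89·60 = 5345 (mod 6497).
From x ≡ 5345 (mod 6497) write x = 5345 + 6497t. Substituting into x ≡ 19 (mod 43) gives 6497t ≡ 6 (mod 43), and since 4⁻¹ ≡ 11 (mod 43), t ≡ 23. Hence x ≡ 5345 + 6497·23 = 154776 (mod 279371).
From x ≡ 154776 (mod 279371) write x = 154776 + 279371t. Substituting into x ≡ 42 (mod 103) gives 279371t ≡ 75 (mod 103), and since 35⁻¹ ≡ 53 (mod 103), t ≡ 61. Hence x ≡ 154776 + 279371·61 = 17196407 (mod 28775213).
From x ≡ 17196407 (mod 28775213) write x = 17196407 + 28775213t. Substituting into x ≡ 10 (mod 71) gives 28775213t ≡ 16 (mod 71), and since 49⁻¹ ≡ 29 (mod 71), t ≡ 38. Hence x ≡ 17196407 + 28775213·38 = 1110654501 (mod 2043040123).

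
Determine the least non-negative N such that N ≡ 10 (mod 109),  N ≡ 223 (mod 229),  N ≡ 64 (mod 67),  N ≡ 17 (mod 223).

The moduli are pairwise coprime; M = 109·229·67·223 = 372942301.
M/109 = 3421489; 3421489 ≡ 88 (mod 109); 88·83 ≡ 1, so inverse 83.
M/229 = 1628569; 1628569 ≡ 150 (mod 229); 150·200 ≡ 1, so inverse 200.
M/67 = 5566303; 5566303 ≡ 10 (mod 67); 10·47 ≡ 1, so inverse 47.
M/223 = 1672387; 1672387 ≡ 110 (mod 223); 110·148 ≡ 1, so inverse 148.
N ≡ 10·3421489·83 + 223·1628569·200 + 64·5566303·47 + 17·1672387·148 = 96425178386.
96425178386 mod 372942301 = 206064728.

206064728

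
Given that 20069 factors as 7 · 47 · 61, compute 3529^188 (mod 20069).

Mod 7: 3529 ≡ 1; by Fermat, exponent reduces to 188 mod 6 = 2; 1^2 ≡ 1 (mod 7).
Mod 47: 3529 ≡ 4; by Fermat, exponent reduces to 188 mod 46 = 4; 4^4 ≡ 21 (mod 47).
Mod 61: 3529 ≡ 52; by Fermat, exponent reduces to 188 mod 60 = 8; 52^8 ≡ 58 (mod 61).
Combine by CRT: x ≡ 1 (mod 7), x ≡ 21 (mod 47), x ≡ 58 (mod 61) ⇒ x ≡ 5426 (mod 20069).

5426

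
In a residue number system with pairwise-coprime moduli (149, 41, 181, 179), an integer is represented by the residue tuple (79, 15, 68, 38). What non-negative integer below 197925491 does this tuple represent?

119096077

From x ≡ 79 (mod 149) write x = 79 + 149t. Substituting into x ≡ 15 (mod 41) gives 149t ≡ 18 (mod 41), and since 26⁻¹ ≡ 30 (mod 41), t ≡ 7. Hence x ≡ 79 + 149·7 = 1122 (mod 6109).
From x ≡ 1122 (mod 6109) write x = 1122 + 6109t. Substituting into x ≡ 68 (mod 181) gives 6109t ≡ 32 (mod 181), and since 136⁻¹ ≡ 4 (mod 181), t ≡ 128. Hence x ≡ 1122 + 6109·128 = 783074 (mod 1105729).
From x ≡ 783074 (mod 1105729) write x = 783074 + 1105729t. Substituting into x ≡ 38 (mod 179) gives 1105729t ≡ 89 (mod 179), and since 46⁻¹ ≡ 144 (mod 179), t ≡ 107. Hence x ≡ 783074 + 1105729·107 = 119096077 (mod 197925491).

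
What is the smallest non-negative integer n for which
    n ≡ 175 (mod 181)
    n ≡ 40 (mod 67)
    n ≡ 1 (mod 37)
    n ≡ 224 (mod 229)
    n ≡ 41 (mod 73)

2908404648

The moduli are pairwise coprime; M = 181·67·37·229·73 = 7500901183.
M/181 = 41441443; 41441443 ≡ 45 (mod 181); 45·177 ≡ 1, so inverse 177.
M/67 = 111953749; 111953749 ≡ 32 (mod 67); 32·44 ≡ 1, so inverse 44.
M/37 = 202727059; 202727059 ≡ 26 (mod 37); 26·10 ≡ 1, so inverse 10.
M/229 = 32755027; 32755027 ≡ 12 (mod 229); 12·210 ≡ 1, so inverse 210.
M/73 = 102752071; 102752071 ≡ 45 (mod 73); 45·13 ≡ 1, so inverse 13.
n ≡ 175·41441443·177 + 40·111953749·44 + 1·202727059·10 + 224·32755027·210 + 41·102752071·13 = 3078277889678.
3078277889678 mod 7500901183 = 2908404648.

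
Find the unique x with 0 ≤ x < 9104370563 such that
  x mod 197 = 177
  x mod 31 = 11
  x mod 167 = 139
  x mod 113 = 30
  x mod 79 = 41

9038872968

The moduli are pairwise coprime; N = 197·31·167·113·79 = 9104370563.
N/197 = 46215079; 46215079 ≡ 61 (mod 197); 61·42 ≡ 1, so inverse 42.
N/31 = 293689373; 293689373 ≡ 23 (mod 31); 23·27 ≡ 1, so inverse 27.
N/167 = 54517189; 54517189 ≡ 39 (mod 167); 39·30 ≡ 1, so inverse 30.
N/113 = 80569651; 80569651 ≡ 86 (mod 113); 86·46 ≡ 1, so inverse 46.
N/79 = 115245197; 115245197 ≡ 76 (mod 79); 76·26 ≡ 1, so inverse 26.
x ≡ 177·46215079·42 + 11·293689373·27 + 139·54517189·30 + 30·80569651·46 + 41·115245197·26 = 892162817579.
892162817579 mod 9104370563 = 9038872968.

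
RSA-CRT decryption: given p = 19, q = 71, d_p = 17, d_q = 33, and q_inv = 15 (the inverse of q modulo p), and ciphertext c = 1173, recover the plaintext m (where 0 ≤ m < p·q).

813

m₁ = c^(d_p) mod p: c ≡ 14 (mod 19), and 14^17 mod 19 = 15.
m₂ = c^(d_q) mod q: c ≡ 37 (mod 71), and 37^33 mod 71 = 32.
h = q_inv·(m₁ − m₂) mod p = 15·(15 − 32) mod 19 = 11.
m = m₂ + h·q = 32 + 11·71 = 813.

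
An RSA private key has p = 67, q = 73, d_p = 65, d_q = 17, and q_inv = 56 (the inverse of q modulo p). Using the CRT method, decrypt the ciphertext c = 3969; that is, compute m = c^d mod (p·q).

m₁ = c^(d_p) mod p: c ≡ 16 (mod 67), and 16^65 mod 67 = 21.
m₂ = c^(d_q) mod q: c ≡ 27 (mod 73), and 27^17 mod 73 = 27.
h = q_inv·(m₁ − m₂) mod p = 56·(21 − 27) mod 67 = 66.
m = m₂ + h·q = 27 + 66·73 = 4845.

4845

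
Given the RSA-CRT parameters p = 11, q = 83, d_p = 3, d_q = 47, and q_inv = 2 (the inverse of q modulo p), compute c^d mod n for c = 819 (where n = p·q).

m₁ = c^(d_p) mod p: c ≡ 5 (mod 11), and 5^3 mod 11 = 4.
m₂ = c^(d_q) mod q: c ≡ 72 (mod 83), and 72^47 mod 83 = 74.
h = q_inv·(m₁ − m₂) mod p = 2·(4 − 74) mod 11 = 3.
m = m₂ + h·q = 74 + 3·83 = 323.

323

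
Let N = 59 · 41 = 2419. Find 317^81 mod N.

2367

Mod 59: 317 ≡ 22; by Fermat, exponent reduces to 81 mod 58 = 23; 22^23 ≡ 7 (mod 59).
Mod 41: 317 ≡ 30; by Fermat, exponent reduces to 81 mod 40 = 1; 30^1 ≡ 30 (mod 41).
Combine by CRT: x ≡ 7 (mod 59), x ≡ 30 (mod 41) ⇒ x ≡ 2367 (mod 2419).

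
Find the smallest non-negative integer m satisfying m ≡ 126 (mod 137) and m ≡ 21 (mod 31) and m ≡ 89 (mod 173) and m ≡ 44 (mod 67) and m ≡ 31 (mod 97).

From m ≡ 126 (mod 137) write m = 126 + 137t. Substituting into m ≡ 21 (mod 31) gives 137t ≡ 19 (mod 31), and since 13⁻¹ ≡ 12 (mod 31), t ≡ 11. Hence m ≡ 126 + 137·11 = 1633 (mod 4247).
From m ≡ 1633 (mod 4247) write m = 1633 + 4247t. Substituting into m ≡ 89 (mod 173) gives 4247t ≡ 13 (mod 173), and since 95⁻¹ ≡ 51 (mod 173), t ≡ 144. Hence m ≡ 1633 + 4247·144 = 613201 (mod 734731).
From m ≡ 613201 (mod 734731) write m = 613201 + 734731t. Substituting into m ≡ 44 (mod 67) gives 734731t ≡ 27 (mod 67), and since 9⁻¹ ≡ 15 (mod 67), t ≡ 3. Hence m ≡ 613201 + 734731·3 = 2817394 (mod 49226977).
From m ≡ 2817394 (mod 49226977) write m = 2817394 + 49226977t. Substituting into m ≡ 31 (mod 97) gives 49226977t ≡ 2 (mod 97), and since 59⁻¹ ≡ 74 (mod 97), t ≡ 51. Hence m ≡ 2817394 + 49226977·51 = 2513393221 (mod 4775016769).

2513393221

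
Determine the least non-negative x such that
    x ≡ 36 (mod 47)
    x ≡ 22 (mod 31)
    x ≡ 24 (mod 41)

The moduli are pairwise coprime; N = 47·31·41 = 59737.
N/47 = 1271; 1271 ≡ 2 (mod 47); 2·24 ≡ 1, so inverse 24.
N/31 = 1927; 1927 ≡ 5 (mod 31); 5·25 ≡ 1, so inverse 25.
N/41 = 1457; 1457 ≡ 22 (mod 41); 22·28 ≡ 1, so inverse 28.
x ≡ 36·1271·24 + 22·1927·25 + 24·1457·28 = 3137098.
3137098 mod 59737 = 30774.

30774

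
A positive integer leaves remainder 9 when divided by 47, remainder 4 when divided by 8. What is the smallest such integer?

From a ≡ 9 (mod 47) write a = 9 + 47t. Substituting into a ≡ 4 (mod 8) gives 47t ≡ 3 (mod 8), and since 7⁻¹ ≡ 7 (mod 8), t ≡ 5. Hence a ≡ 9 + 47·5 = 244 (mod 376).

244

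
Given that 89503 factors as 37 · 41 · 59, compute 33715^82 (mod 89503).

37233

Mod 37: 33715 ≡ 8; by Fermat, exponent reduces to 82 mod 36 = 10; 8^10 ≡ 11 (mod 37).
Mod 41: 33715 ≡ 13; by Fermat, exponent reduces to 82 mod 40 = 2; 13^2 ≡ 5 (mod 41).
Mod 59: 33715 ≡ 26; by Fermat, exponent reduces to 82 mod 58 = 24; 26^24 ≡ 4 (mod 59).
Combine by CRT: x ≡ 11 (mod 37), x ≡ 5 (mod 41), x ≡ 4 (mod 59) ⇒ x ≡ 37233 (mod 89503).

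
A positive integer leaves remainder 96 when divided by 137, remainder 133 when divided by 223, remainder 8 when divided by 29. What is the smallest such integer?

446579

From k ≡ 96 (mod 137) write k = 96 + 137t. Substituting into k ≡ 133 (mod 223) gives 137t ≡ 37 (mod 223), and since 137⁻¹ ≡ 70 (mod 223), t ≡ 137. Hence k ≡ 96 + 137·137 = 18865 (mod 30551).
From k ≡ 18865 (mod 30551) write k = 18865 + 30551t. Substituting into k ≡ 8 (mod 29) gives 30551t ≡ 22 (mod 29), and since 14⁻¹ ≡ 27 (mod 29), t ≡ 14. Hence k ≡ 18865 + 30551·14 = 446579 (mod 885979).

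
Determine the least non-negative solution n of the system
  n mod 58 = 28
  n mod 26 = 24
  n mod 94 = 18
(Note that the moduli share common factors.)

34422

Combine the congruences pairwise.
gcd(58, 26) = 2 and 2 | (24 − 28), so the pair is consistent; merging gives n ≡ 492 (mod 754), where 754 = lcm(58, 26).
gcd(754, 94) = 2 and 2 | (18 − 492), so the pair is consistent; merging gives n ≡ 34422 (mod 35438), where 35438 = lcm(754, 94).
The solution is unique modulo lcm(58, 26, 94) = 35438.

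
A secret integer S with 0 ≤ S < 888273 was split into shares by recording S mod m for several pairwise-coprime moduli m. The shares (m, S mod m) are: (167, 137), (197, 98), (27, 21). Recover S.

From S ≡ 137 (mod 167) write S = 137 + 167t. Substituting into S ≡ 98 (mod 197) gives 167t ≡ 158 (mod 197), and since 167⁻¹ ≡ 151 (mod 197), t ≡ 21. Hence S ≡ 137 + 167·21 = 3644 (mod 32899).
From S ≡ 3644 (mod 32899) write S = 3644 + 32899t. Substituting into S ≡ 21 (mod 27) gives 32899t ≡ 22 (mod 27), and since 13⁻¹ ≡ 25 (mod 27), t ≡ 10. Hence S ≡ 3644 + 32899·10 = 332634 (mod 888273).

332634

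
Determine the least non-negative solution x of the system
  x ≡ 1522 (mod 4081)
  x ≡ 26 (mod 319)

Combine the congruences pairwise.
gcd(4081, 319) = 11 and 11 | (26 − 1522), so the pair is consistent; merging gives x ≡ 54575 (mod 118349), where 118349 = lcm(4081, 319).
The solution is unique modulo lcm(4081, 319) = 118349.

54575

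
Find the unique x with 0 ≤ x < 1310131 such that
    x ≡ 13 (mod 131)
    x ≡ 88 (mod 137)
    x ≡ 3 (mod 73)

Combine the congruences pairwise.
From x ≡ 13 (mod 131) write x = 13 + 131t. Substituting into x ≡ 88 (mod 137) gives 131t ≡ 75 (mod 137), and since 131⁻¹ ≡ 114 (mod 137), t ≡ 56. Hence x ≡ 13 + 131·56 = 7349 (mod 17947).
From x ≡ 7349 (mod 17947) write x = 7349 + 17947t. Substituting into x ≡ 3 (mod 73) gives 17947t ≡ 27 (mod 73), and since 62⁻¹ ≡ 53 (mod 73), t ≡ 44. Hence x ≡ 7349 + 17947·44 = 797017 (mod 1310131).

797017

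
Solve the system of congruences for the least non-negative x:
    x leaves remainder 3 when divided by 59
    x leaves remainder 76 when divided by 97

From x ≡ 3 (mod 59) write x = 3 + 59t. Substituting into x ≡ 76 (mod 97) gives 59t ≡ 73 (mod 97), and since 59⁻¹ ≡ 74 (mod 97), t ≡ 67. Hence x ≡ 3 + 59·67 = 3956 (mod 5723).

3956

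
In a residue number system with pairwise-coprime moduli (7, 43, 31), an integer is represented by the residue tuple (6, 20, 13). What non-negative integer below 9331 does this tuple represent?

From x ≡ 6 (mod 7) write x = 6 + 7t. Substituting into x ≡ 20 (mod 43) gives 7t ≡ 14 (mod 43), and since 7⁻¹ ≡ 37 (mod 43), t ≡ 2. Hence x ≡ 6 + 7·2 = 20 (mod 301).
From x ≡ 20 (mod 301) write x = 20 + 301t. Substituting into x ≡ 13 (mod 31) gives 301t ≡ 24 (mod 31), and since 22⁻¹ ≡ 24 (mod 31), t ≡ 18. Hence x ≡ 20 + 301·18 = 5438 (mod 9331).

5438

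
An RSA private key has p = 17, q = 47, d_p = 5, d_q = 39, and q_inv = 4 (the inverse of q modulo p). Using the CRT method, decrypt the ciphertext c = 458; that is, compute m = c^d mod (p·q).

254

m₁ = c^(d_p) mod p: c ≡ 16 (mod 17), and 16^5 mod 17 = 16.
m₂ = c^(d_q) mod q: c ≡ 35 (mod 47), and 35^39 mod 47 = 19.
h = q_inv·(m₁ − m₂) mod p = 4·(16 − 19) mod 17 = 5.
m = m₂ + h·q = 19 + 5·47 = 254.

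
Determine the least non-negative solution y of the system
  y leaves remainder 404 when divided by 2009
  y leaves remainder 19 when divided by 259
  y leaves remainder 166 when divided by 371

Combine the congruences pairwise.
gcd(2009, 259) = 7 and 7 | (19 − 404), so the pair is consistent; merging gives y ≡ 4422 (mod 74333), where 74333 = lcm(2009, 259).
gcd(74333, 371) = 7 and 7 | (166 − 4422), so the pair is consistent; merging gives y ≡ 1565415 (mod 3939649), where 3939649 = lcm(74333, 371).
The solution is unique modulo lcm(2009, 259, 371) = 3939649.

1565415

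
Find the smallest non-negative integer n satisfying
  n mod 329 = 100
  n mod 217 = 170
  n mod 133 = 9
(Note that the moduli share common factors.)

gcd(329, 217) = 7 and 7 | (170 − 100), so the pair is consistent; merging gives n ≡ 6680 (mod 10199), where 10199 = lcm(329, 217).
gcd(10199, 133) = 7 and 7 | (9 − 6680), so the pair is consistent; merging gives n ≡ 108670 (mod 193781), where 193781 = lcm(10199, 133).
The solution is unique modulo lcm(329, 217, 133) = 193781.

108670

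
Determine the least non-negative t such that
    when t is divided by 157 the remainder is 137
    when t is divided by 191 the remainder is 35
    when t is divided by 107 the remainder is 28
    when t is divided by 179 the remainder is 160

The moduli are pairwise coprime; N = 157·191·107·179 = 574341011.
N/157 = 3658223; 3658223 ≡ 123 (mod 157); 123·60 ≡ 1, so inverse 60.
N/191 = 3007021; 3007021 ≡ 108 (mod 191); 108·23 ≡ 1, so inverse 23.
N/107 = 5367673; 5367673 ≡ 18 (mod 107); 18·6 ≡ 1, so inverse 6.
N/179 = 3208609; 3208609 ≡ 34 (mod 179); 34·79 ≡ 1, so inverse 79.
t ≡ 137·3658223·60 + 35·3007021·23 + 28·5367673·6 + 160·3208609·79 = 73949831789.
73949831789 mod 574341011 = 434182381.

434182381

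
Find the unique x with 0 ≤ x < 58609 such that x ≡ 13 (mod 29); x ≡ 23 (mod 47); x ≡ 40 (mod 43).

The moduli are pairwise coprime; N = 29·47·43 = 58609.
N/29 = 2021; 2021 ≡ 20 (mod 29); 20·16 ≡ 1, so inverse 16.
N/47 = 1247; 1247 ≡ 25 (mod 47); 25·32 ≡ 1, so inverse 32.
N/43 = 1363; 1363 ≡ 30 (mod 43); 30·33 ≡ 1, so inverse 33.
x ≡ 13·2021·16 + 23·1247·32 + 40·1363·33 = 3137320.
3137320 mod 58609 = 31043.

31043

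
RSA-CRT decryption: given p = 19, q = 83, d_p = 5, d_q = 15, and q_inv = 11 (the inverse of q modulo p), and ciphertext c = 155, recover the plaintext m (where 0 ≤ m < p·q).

m₁ = c^(d_p) mod p: c ≡ 3 (mod 19), and 3^5 mod 19 = 15.
m₂ = c^(d_q) mod q: c ≡ 72 (mod 83), and 72^15 mod 83 = 6.
h = q_inv·(m₁ − m₂) mod p = 11·(15 − 6) mod 19 = 4.
m = m₂ + h·q = 6 + 4·83 = 338.

338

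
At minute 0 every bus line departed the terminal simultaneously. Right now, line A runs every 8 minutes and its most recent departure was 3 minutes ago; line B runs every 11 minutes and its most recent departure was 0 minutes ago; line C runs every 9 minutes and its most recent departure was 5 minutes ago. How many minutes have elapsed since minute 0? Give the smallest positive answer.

275

From t ≡ 3 (mod 8) write t = 3 + 8s. Substituting into t ≡ 0 (mod 11) gives 8s ≡ 8 (mod 11), and since 8⁻¹ ≡ 7 (mod 11), s ≡ 1. Hence t ≡ 3 + 8·1 = 11 (mod 88).
From t ≡ 11 (mod 88) write t = 11 + 88s. Substituting into t ≡ 5 (mod 9) gives 88s ≡ 3 (mod 9), and since 7⁻¹ ≡ 4 (mod 9), s ≡ 3. Hence t ≡ 11 + 88·3 = 275 (mod 792).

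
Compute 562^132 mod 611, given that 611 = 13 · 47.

365

Mod 13: 562 ≡ 3; since 12 | 132, by Fermat 3^132 ≡ 1 (mod 13).
Mod 47: 562 ≡ 45; by Fermat, exponent reduces to 132 mod 46 = 40; 45^40 ≡ 36 (mod 47).
Combine by CRT: x ≡ 1 (mod 13), x ≡ 36 (mod 47) ⇒ x ≡ 365 (mod 611).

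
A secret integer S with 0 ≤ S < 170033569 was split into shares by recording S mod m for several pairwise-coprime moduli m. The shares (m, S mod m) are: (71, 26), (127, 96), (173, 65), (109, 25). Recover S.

The moduli are pairwise coprime; N = 71·127·173·109 = 170033569.
N/71 = 2394839; 2394839 ≡ 9 (mod 71); 9·8 ≡ 1, so inverse 8.
N/127 = 1338847; 1338847 ≡ 13 (mod 127); 13·88 ≡ 1, so inverse 88.
N/173 = 982853; 982853 ≡ 40 (mod 173); 40·13 ≡ 1, so inverse 13.
N/109 = 1559941; 1559941 ≡ 42 (mod 109); 42·13 ≡ 1, so inverse 13.
S ≡ 26·2394839·8 + 96·1338847·88 + 65·982853·13 + 25·1559941·13 = 13146197578.
13146197578 mod 170033569 = 53612765.

53612765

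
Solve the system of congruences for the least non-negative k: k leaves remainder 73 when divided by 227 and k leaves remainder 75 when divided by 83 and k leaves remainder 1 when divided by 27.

The moduli are pairwise coprime; N = 227·83·27 = 508707.
N/227 = 2241; 2241 ≡ 198 (mod 227); 198·180 ≡ 1, so inverse 180.
N/83 = 6129; 6129 ≡ 70 (mod 83); 70·51 ≡ 1, so inverse 51.
N/27 = 18841; 18841 ≡ 22 (mod 27); 22·16 ≡ 1, so inverse 16.
k ≡ 73·2241·180 + 75·6129·51 + 1·18841·16 = 53191621.
53191621 mod 508707 = 286093.

286093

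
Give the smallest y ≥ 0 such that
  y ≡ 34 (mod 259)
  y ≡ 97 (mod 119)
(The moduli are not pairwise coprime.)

811

gcd(259, 119) = 7 and 7 | (97 − 34), so the pair is consistent; merging gives y ≡ 811 (mod 4403), where 4403 = lcm(259, 119).
The solution is unique modulo lcm(259, 119) = 4403.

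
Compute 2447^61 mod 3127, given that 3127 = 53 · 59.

771

Mod 53: 2447 ≡ 9; by Fermat, exponent reduces to 61 mod 52 = 9; 9^9 ≡ 29 (mod 53).
Mod 59: 2447 ≡ 28; by Fermat, exponent reduces to 61 mod 58 = 3; 28^3 ≡ 4 (mod 59).
Combine by CRT: x ≡ 29 (mod 53), x ≡ 4 (mod 59) ⇒ x ≡ 771 (mod 3127).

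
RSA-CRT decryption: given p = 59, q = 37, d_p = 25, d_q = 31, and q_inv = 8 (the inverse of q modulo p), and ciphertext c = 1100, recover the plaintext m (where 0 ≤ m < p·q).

878

m₁ = c^(d_p) mod p: c ≡ 38 (mod 59), and 38^25 mod 59 = 52.
m₂ = c^(d_q) mod q: c ≡ 27 (mod 37), and 27^31 mod 37 = 27.
h = q_inv·(m₁ − m₂) mod p = 8·(52 − 27) mod 59 = 23.
m = m₂ + h·q = 27 + 23·37 = 878.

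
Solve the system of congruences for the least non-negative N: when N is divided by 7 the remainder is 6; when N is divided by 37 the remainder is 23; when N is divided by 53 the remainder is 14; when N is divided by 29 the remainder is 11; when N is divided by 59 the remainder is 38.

10406458

The moduli are pairwise coprime; M = 7·37·53·29·59 = 23486897.
M/7 = 3355271; 3355271 ≡ 3 (mod 7); 3·5 ≡ 1, so inverse 5.
M/37 = 634781; 634781 ≡ 9 (mod 37); 9·33 ≡ 1, so inverse 33.
M/53 = 443149; 443149 ≡ 16 (mod 53); 16·10 ≡ 1, so inverse 10.
M/29 = 809893; 809893 ≡ 10 (mod 29); 10·3 ≡ 1, so inverse 3.
M/59 = 398083; 398083 ≡ 10 (mod 59); 10·6 ≡ 1, so inverse 6.
N ≡ 6·3355271·5 + 23·634781·33 + 14·443149·10 + 11·809893·3 + 38·398083·6 = 761987162.
761987162 mod 23486897 = 10406458.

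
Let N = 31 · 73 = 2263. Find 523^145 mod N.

1983

Mod 31: 523 ≡ 27; by Fermat, exponent reduces to 145 mod 30 = 25; 27^25 ≡ 30 (mod 31).
Mod 73: 523 ≡ 12; by Fermat, exponent reduces to 145 mod 72 = 1; 12^1 ≡ 12 (mod 73).
Combine by CRT: x ≡ 30 (mod 31), x ≡ 12 (mod 73) ⇒ x ≡ 1983 (mod 2263).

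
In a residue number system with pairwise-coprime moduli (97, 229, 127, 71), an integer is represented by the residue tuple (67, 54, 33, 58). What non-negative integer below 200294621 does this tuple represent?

Combine the congruences pairwise.
From x ≡ 67 (mod 97) write x = 67 + 97t. Substituting into x ≡ 54 (mod 229) gives 97t ≡ 216 (mod 229), and since 97⁻¹ ≡ 85 (mod 229), t ≡ 40. Hence x ≡ 67 + 97·40 = 3947 (mod 22213).
From x ≡ 3947 (mod 22213) write x = 3947 + 22213t. Substituting into x ≡ 33 (mod 127) gives 22213t ≡ 23 (mod 127), and since 115⁻¹ ≡ 74 (mod 127), t ≡ 51. Hence x ≡ 3947 + 22213·51 = 1136810 (mod 2821051).
From x ≡ 1136810 (mod 2821051) write x = 1136810 + 2821051t. Substituting into x ≡ 58 (mod 71) gives 2821051t ≡ 29 (mod 71), and since 8⁻¹ ≡ 9 (mod 71), t ≡ 48. Hence x ≡ 1136810 + 2821051·48 = 136547258 (mod 200294621).

136547258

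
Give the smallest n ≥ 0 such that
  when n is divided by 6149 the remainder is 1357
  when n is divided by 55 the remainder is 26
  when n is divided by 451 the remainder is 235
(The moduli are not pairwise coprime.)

345701

gcd(6149, 55) = 11 and 11 | (26 − 1357), so the pair is consistent; merging gives n ≡ 7506 (mod 30745), where 30745 = lcm(6149, 55).
gcd(30745, 451) = 11 and 11 | (235 − 7506), so the pair is consistent; merging gives n ≡ 345701 (mod 1260545), where 1260545 = lcm(30745, 451).
The solution is unique modulo lcm(6149, 55, 451) = 1260545.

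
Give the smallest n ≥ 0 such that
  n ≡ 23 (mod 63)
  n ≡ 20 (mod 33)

gcd(63, 33) = 3 and 3 | (20 − 23), so the pair is consistent; merging gives n ≡ 86 (mod 693), where 693 = lcm(63, 33).
The solution is unique modulo lcm(63, 33) = 693.

86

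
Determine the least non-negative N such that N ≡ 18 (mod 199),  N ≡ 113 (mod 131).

7580

Combine the congruences pairwise.
From N ≡ 18 (mod 199) write N = 18 + 199t. Substituting into N ≡ 113 (mod 131) gives 199t ≡ 95 (mod 131), and since 68⁻¹ ≡ 79 (mod 131), t ≡ 38. Hence N ≡ 18 + 199·38 = 7580 (mod 26069).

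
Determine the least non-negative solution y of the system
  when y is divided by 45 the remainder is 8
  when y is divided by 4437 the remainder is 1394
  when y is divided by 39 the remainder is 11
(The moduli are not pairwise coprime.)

10268

gcd(45, 4437) = 9 and 9 | (1394 − 8), so the pair is consistent; merging gives y ≡ 10268 (mod 22185), where 22185 = lcm(45, 4437).
gcd(22185, 39) = 3 and 3 | (11 − 10268), so the pair is consistent; merging gives y ≡ 10268 (mod 288405), where 288405 = lcm(22185, 39).
The solution is unique modulo lcm(45, 4437, 39) = 288405.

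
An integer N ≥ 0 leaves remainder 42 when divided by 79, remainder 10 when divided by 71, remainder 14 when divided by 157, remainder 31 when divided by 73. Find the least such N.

13130395

From N ≡ 42 (mod 79) write N = 42 + 79t. Substituting into N ≡ 10 (mod 71) gives 79t ≡ 39 (mod 71), and since 8⁻¹ ≡ 9 (mod 71), t ≡ 67. Hence N ≡ 42 + 79·67 = 5335 (mod 5609).
From N ≡ 5335 (mod 5609) write N = 5335 + 5609t. Substituting into N ≡ 14 (mod 157) gives 5609t ≡ 17 (mod 157), and since 114⁻¹ ≡ 73 (mod 157), t ≡ 142. Hence N ≡ 5335 + 5609·142 = 801813 (mod 880613).
From N ≡ 801813 (mod 880613) write N = 801813 + 880613t. Substituting into N ≡ 31 (mod 73) gives 880613t ≡ 50 (mod 73), and since 14⁻¹ ≡ 47 (mod 73), t ≡ 14. Hence N ≡ 801813 + 880613·14 = 13130395 (mod 64284749).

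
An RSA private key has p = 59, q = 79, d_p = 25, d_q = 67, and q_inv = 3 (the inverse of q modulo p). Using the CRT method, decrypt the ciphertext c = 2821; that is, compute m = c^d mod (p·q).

2347

m₁ = c^(d_p) mod p: c ≡ 48 (mod 59), and 48^25 mod 59 = 46.
m₂ = c^(d_q) mod q: c ≡ 56 (mod 79), and 56^67 mod 79 = 56.
h = q_inv·(m₁ − m₂) mod p = 3·(46 − 56) mod 59 = 29.
m = m₂ + h·q = 56 + 29·79 = 2347.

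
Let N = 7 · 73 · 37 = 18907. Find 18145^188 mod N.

673

Mod 7: 18145 ≡ 1; by Fermat, exponent reduces to 188 mod 6 = 2; 1^2 ≡ 1 (mod 7).
Mod 73: 18145 ≡ 41; by Fermat, exponent reduces to 188 mod 72 = 44; 41^44 ≡ 16 (mod 73).
Mod 37: 18145 ≡ 15; by Fermat, exponent reduces to 188 mod 36 = 8; 15^8 ≡ 7 (mod 37).
Combine by CRT: x ≡ 1 (mod 7), x ≡ 16 (mod 73), x ≡ 7 (mod 37) ⇒ x ≡ 673 (mod 18907).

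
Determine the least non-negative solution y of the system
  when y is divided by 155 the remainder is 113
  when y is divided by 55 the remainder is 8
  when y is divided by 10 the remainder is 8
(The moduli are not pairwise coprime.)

888

gcd(155, 55) = 5 and 5 | (8 − 113), so the pair is consistent; merging gives y ≡ 888 (mod 1705), where 1705 = lcm(155, 55).
gcd(1705, 10) = 5 and 5 | (8 − 888), so the pair is consistent; merging gives y ≡ 888 (mod 3410), where 3410 = lcm(1705, 10).
The solution is unique modulo lcm(155, 55, 10) = 3410.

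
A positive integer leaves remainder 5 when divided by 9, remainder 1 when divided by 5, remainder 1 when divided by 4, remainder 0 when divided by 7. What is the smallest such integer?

The moduli are pairwise coprime; N = 9·5·4·7 = 1260.
N/9 = 140; 140 ≡ 5 (mod 9); 5·2 ≡ 1, so inverse 2.
N/5 = 252; 252 ≡ 2 (mod 5); 2·3 ≡ 1, so inverse 3.
N/4 = 315; 315 ≡ 3 (mod 4); 3·3 ≡ 1, so inverse 3.
N/7 = 180; 180 ≡ 5 (mod 7); 5·3 ≡ 1, so inverse 3.
x ≡ 5·140·2 + 1·252·3 + 1·315·3 + 0·180·3 = 3101.
3101 mod 1260 = 581.

581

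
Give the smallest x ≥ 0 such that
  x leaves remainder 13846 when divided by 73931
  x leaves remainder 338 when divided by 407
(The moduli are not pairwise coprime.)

gcd(73931, 407) = 11 and 11 | (338 − 13846), so the pair is consistent; merging gives x ≡ 2157845 (mod 2735447), where 2735447 = lcm(73931, 407).
The solution is unique modulo lcm(73931, 407) = 2735447.

2157845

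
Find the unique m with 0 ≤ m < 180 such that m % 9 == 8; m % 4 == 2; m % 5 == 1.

26

From m ≡ 8 (mod 9) write m = 8 + 9t. Substituting into m ≡ 2 (mod 4) gives 9t ≡ 2 (mod 4), and since 1⁻¹ ≡ 1 (mod 4), t ≡ 2. Hence m ≡ 8 + 9·2 = 26 (mod 36).
From m ≡ 26 (mod 36) write m = 26 + 36t. Substituting into m ≡ 1 (mod 5) gives 36t ≡ 0 (mod 5), and since 1⁻¹ ≡ 1 (mod 5), t ≡ 0. Hence m ≡ 26 + 36·0 = 26 (mod 180).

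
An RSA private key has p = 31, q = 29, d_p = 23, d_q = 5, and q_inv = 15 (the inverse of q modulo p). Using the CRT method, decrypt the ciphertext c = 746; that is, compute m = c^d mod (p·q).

814

m₁ = c^(d_p) mod p: c ≡ 2 (mod 31), and 2^23 mod 31 = 8.
m₂ = c^(d_q) mod q: c ≡ 21 (mod 29), and 21^5 mod 29 = 2.
h = q_inv·(m₁ − m₂) mod p = 15·(8 − 2) mod 31 = 28.
m = m₂ + h·q = 2 + 28·29 = 814.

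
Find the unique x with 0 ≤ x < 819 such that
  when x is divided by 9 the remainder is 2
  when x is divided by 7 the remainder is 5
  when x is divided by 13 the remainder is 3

The moduli are pairwise coprime; N = 9·7·13 = 819.
N/9 = 91; 91 ≡ 1 (mod 9), inverse 1.
N/7 = 117; 117 ≡ 5 (mod 7); 5·3 ≡ 1, so inverse 3.
N/13 = 63; 63 ≡ 11 (mod 13); 11·6 ≡ 1, so inverse 6.
x ≡ 2·91·1 + 5·117·3 + 3·63·6 = 3071.
3071 mod 819 = 614.

614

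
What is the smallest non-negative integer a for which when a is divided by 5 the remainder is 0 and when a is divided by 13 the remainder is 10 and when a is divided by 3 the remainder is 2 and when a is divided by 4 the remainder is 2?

The moduli are pairwise coprime; N = 5·13·3·4 = 780.
N/5 = 156; 156 ≡ 1 (mod 5), inverse 1.
N/13 = 60; 60 ≡ 8 (mod 13); 8·5 ≡ 1, so inverse 5.
N/3 = 260; 260 ≡ 2 (mod 3); 2·2 ≡ 1, so inverse 2.
N/4 = 195; 195 ≡ 3 (mod 4); 3·3 ≡ 1, so inverse 3.
a ≡ 0·156·1 + 10·60·5 + 2·260·2 + 2·195·3 = 5210.
5210 mod 780 = 530.

530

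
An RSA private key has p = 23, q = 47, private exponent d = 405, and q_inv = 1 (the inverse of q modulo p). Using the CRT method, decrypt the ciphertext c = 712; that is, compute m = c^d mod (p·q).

d_p = d mod (p−1) = 405 mod 22 = 9; d_q = d mod (q−1) = 37.
m₁ = c^(d_p) mod p: c ≡ 22 (mod 23), and 22^9 mod 23 = 22.
m₂ = c^(d_q) mod q: c ≡ 7 (mod 47), and 7^37 mod 47 = 34.
h = q_inv·(m₁ − m₂) mod p = 1·(22 − 34) mod 23 = 11.
m = m₂ + h·q = 34 + 11·47 = 551.

551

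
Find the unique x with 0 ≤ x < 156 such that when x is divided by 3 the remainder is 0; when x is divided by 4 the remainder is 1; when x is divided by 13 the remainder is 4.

The moduli are pairwise coprime; N = 3·4·13 = 156.
N/3 = 52; 52 ≡ 1 (mod 3), inverse 1.
N/4 = 39; 39 ≡ 3 (mod 4); 3·3 ≡ 1, so inverse 3.
N/13 = 12; 12 ≡ 12 (mod 13); 12·12 ≡ 1, so inverse 12.
x ≡ 0·52·1 + 1·39·3 + 4·12·12 = 693.
693 mod 156 = 69.

69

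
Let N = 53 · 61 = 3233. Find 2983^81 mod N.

2951

Mod 53: 2983 ≡ 15; by Fermat, exponent reduces to 81 mod 52 = 29; 15^29 ≡ 36 (mod 53).
Mod 61: 2983 ≡ 55; by Fermat, exponent reduces to 81 mod 60 = 21; 55^21 ≡ 23 (mod 61).
Combine by CRT: x ≡ 36 (mod 53), x ≡ 23 (mod 61) ⇒ x ≡ 2951 (mod 3233).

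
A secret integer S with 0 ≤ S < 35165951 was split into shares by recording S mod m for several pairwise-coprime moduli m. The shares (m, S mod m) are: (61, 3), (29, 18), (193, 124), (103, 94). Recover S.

33363648

From S ≡ 3 (mod 61) write S = 3 + 61t. Substituting into S ≡ 18 (mod 29) gives 61t ≡ 15 (mod 29), and since 3⁻¹ ≡ 10 (mod 29), t ≡ 5. Hence S ≡ 3 + 61·5 = 308 (mod 1769).
From S ≡ 308 (mod 1769) write S = 308 + 1769t. Substituting into S ≡ 124 (mod 193) gives 1769t ≡ 9 (mod 193), and since 32⁻¹ ≡ 187 (mod 193), t ≡ 139. Hence S ≡ 308 + 1769·139 = 246199 (mod 341417).
From S ≡ 246199 (mod 341417) write S = 246199 + 341417t. Substituting into S ≡ 94 (mod 103) gives 341417t ≡ 65 (mod 103), and since 75⁻¹ ≡ 11 (mod 103), t ≡ 97. Hence S ≡ 246199 + 341417·97 = 33363648 (mod 35165951).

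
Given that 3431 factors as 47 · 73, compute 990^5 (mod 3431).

Mod 47: 990 ≡ 3; 3^5 ≡ 8 (mod 47).
Mod 73: 990 ≡ 41; 41^5 ≡ 18 (mod 73).
Combine by CRT: x ≡ 8 (mod 47), x ≡ 18 (mod 73) ⇒ x ≡ 3157 (mod 3431).

3157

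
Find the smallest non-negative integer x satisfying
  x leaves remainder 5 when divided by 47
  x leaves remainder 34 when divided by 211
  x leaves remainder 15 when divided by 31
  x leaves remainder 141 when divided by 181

The moduli are pairwise coprime; N = 47·211·31·181 = 55644287.
N/47 = 1183921; 1183921 ≡ 38 (mod 47); 38·26 ≡ 1, so inverse 26.
N/211 = 263717; 263717 ≡ 178 (mod 211); 178·179 ≡ 1, so inverse 179.
N/31 = 1794977; 1794977 ≡ 15 (mod 31); 15·29 ≡ 1, so inverse 29.
N/181 = 307427; 307427 ≡ 89 (mod 181); 89·120 ≡ 1, so inverse 120.
x ≡ 5·1183921·26 + 34·263717·179 + 15·1794977·29 + 141·307427·120 = 7741371227.
7741371227 mod 55644287 = 6815334.

6815334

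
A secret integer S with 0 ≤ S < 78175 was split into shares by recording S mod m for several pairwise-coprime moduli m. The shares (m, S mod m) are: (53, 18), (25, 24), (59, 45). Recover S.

10724

From S ≡ 18 (mod 53) write S = 18 + 53t. Substituting into S ≡ 24 (mod 25) gives 53t ≡ 6 (mod 25), and since 3⁻¹ ≡ 17 (mod 25), t ≡ 2. Hence S ≡ 18 + 53·2 = 124 (mod 1325).
From S ≡ 124 (mod 1325) write S = 124 + 1325t. Substituting into S ≡ 45 (mod 59) gives 1325t ≡ 39 (mod 59), and since 27⁻¹ ≡ 35 (mod 59), t ≡ 8. Hence S ≡ 124 + 1325·8 = 10724 (mod 78175).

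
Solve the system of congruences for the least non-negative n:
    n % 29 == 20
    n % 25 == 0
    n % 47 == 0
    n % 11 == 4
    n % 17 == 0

3215975

The moduli are pairwise coprime; M = 29·25·47·11·17 = 6372025.
M/29 = 219725; 219725 ≡ 21 (mod 29); 21·18 ≡ 1, so inverse 18.
M/25 = 254881; 254881 ≡ 6 (mod 25); 6·21 ≡ 1, so inverse 21.
M/47 = 135575; 135575 ≡ 27 (mod 47); 27·7 ≡ 1, so inverse 7.
M/11 = 579275; 579275 ≡ 4 (mod 11); 4·3 ≡ 1, so inverse 3.
M/17 = 374825; 374825 ≡ 9 (mod 17); 9·2 ≡ 1, so inverse 2.
n ≡ 20·219725·18 + 0·254881·21 + 0·135575·7 + 4·579275·3 + 0·374825·2 = 86052300.
86052300 mod 6372025 = 3215975.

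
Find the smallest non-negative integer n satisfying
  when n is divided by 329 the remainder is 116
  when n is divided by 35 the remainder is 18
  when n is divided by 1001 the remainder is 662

Combine the congruences pairwise.
gcd(329, 35) = 7 and 7 | (18 − 116), so the pair is consistent; merging gives n ≡ 1103 (mod 1645), where 1645 = lcm(329, 35).
gcd(1645, 1001) = 7 and 7 | (662 − 1103), so the pair is consistent; merging gives n ≡ 196858 (mod 235235), where 235235 = lcm(1645, 1001).
The solution is unique modulo lcm(329, 35, 1001) = 235235.

196858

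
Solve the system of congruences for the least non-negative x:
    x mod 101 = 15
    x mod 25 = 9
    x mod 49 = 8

The moduli are pairwise coprime; N = 101·25·49 = 123725.
N/101 = 1225; 1225 ≡ 13 (mod 101); 13·70 ≡ 1, so inverse 70.
N/25 = 4949; 4949 ≡ 24 (mod 25); 24·24 ≡ 1, so inverse 24.
N/49 = 2525; 2525 ≡ 26 (mod 49); 26·17 ≡ 1, so inverse 17.
x ≡ 15·1225·70 + 9·4949·24 + 8·2525·17 = 2698634.
2698634 mod 123725 = 100409.

100409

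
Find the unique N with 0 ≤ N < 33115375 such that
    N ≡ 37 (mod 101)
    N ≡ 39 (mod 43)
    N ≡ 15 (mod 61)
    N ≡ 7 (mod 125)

27986632

From N ≡ 37 (mod 101) write N = 37 + 101t. Substituting into N ≡ 39 (mod 43) gives 101t ≡ 2 (mod 43), and since 15⁻¹ ≡ 23 (mod 43), t ≡ 3. Hence N ≡ 37 + 101·3 = 340 (mod 4343).
From N ≡ 340 (mod 4343) write N = 340 + 4343t. Substituting into N ≡ 15 (mod 61) gives 4343t ≡ 41 (mod 61), and since 12⁻¹ ≡ 56 (mod 61), t ≡ 39. Hence N ≡ 340 + 4343·39 = 169717 (mod 264923).
From N ≡ 169717 (mod 264923) write N = 169717 + 264923t. Substituting into N ≡ 7 (mod 125) gives 264923t ≡ 40 (mod 125), and since 48⁻¹ ≡ 112 (mod 125), t ≡ 105. Hence N ≡ 169717 + 264923·105 = 27986632 (mod 33115375).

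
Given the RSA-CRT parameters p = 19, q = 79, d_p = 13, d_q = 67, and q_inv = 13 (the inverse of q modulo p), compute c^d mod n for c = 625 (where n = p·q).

m₁ = c^(d_p) mod p: c ≡ 17 (mod 19), and 17^13 mod 19 = 16.
m₂ = c^(d_q) mod q: c ≡ 72 (mod 79), and 72^67 mod 79 = 9.
h = q_inv·(m₁ − m₂) mod p = 13·(16 − 9) mod 19 = 15.
m = m₂ + h·q = 9 + 15·79 = 1194.

1194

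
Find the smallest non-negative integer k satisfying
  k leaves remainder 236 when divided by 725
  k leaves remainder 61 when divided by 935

gcd(725, 935) = 5 and 5 | (61 − 236), so the pair is consistent; merging gives k ≡ 23436 (mod 135575), where 135575 = lcm(725, 935).
The solution is unique modulo lcm(725, 935) = 135575.

23436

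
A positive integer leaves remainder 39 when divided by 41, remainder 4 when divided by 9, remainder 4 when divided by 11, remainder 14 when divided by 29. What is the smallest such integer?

From x ≡ 39 (mod 41) write x = 39 + 41t. Substituting into x ≡ 4 (mod 9) gives 41t ≡ 1 (mod 9), and since 5⁻¹ ≡ 2 (mod 9), t ≡ 2. Hence x ≡ 39 + 41·2 = 121 (mod 369).
From x ≡ 121 (mod 369) write x = 121 + 369t. Substituting into x ≡ 4 (mod 11) gives 369t ≡ 4 (mod 11), and since 6⁻¹ ≡ 2 (mod 11), t ≡ 8. Hence x ≡ 121 + 369·8 = 3073 (mod 4059).
From x ≡ 3073 (mod 4059) write x = 3073 + 4059t. Substituting into x ≡ 14 (mod 29) gives 4059t ≡ 15 (mod 29), and since 28⁻¹ ≡ 28 (mod 29), t ≡ 14. Hence x ≡ 3073 + 4059·14 = 59899 (mod 117711).

59899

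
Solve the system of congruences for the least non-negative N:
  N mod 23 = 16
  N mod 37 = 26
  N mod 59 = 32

Combine the congruences pairwise.
From N ≡ 16 (mod 23) write N = 16 + 23t. Substituting into N ≡ 26 (mod 37) gives 23t ≡ 10 (mod 37), and since 23⁻¹ ≡ 29 (mod 37), t ≡ 31. Hence N ≡ 16 + 23·31 = 729 (mod 851).
From N ≡ 729 (mod 851) write N = 729 + 851t. Substituting into N ≡ 32 (mod 59) gives 851t ≡ 11 (mod 59), and since 25⁻¹ ≡ 26 (mod 59), t ≡ 50. Hence N ≡ 729 + 851·50 = 43279 (mod 50209).

43279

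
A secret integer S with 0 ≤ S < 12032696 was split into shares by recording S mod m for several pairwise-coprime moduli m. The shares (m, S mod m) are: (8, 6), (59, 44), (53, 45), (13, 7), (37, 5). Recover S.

6733006

The moduli are pairwise coprime; N = 8·59·53·13·37 = 12032696.
N/8 = 1504087; 1504087 ≡ 7 (mod 8); 7·7 ≡ 1, so inverse 7.
N/59 = 203944; 203944 ≡ 40 (mod 59); 40·31 ≡ 1, so inverse 31.
N/53 = 227032; 227032 ≡ 33 (mod 53); 33·45 ≡ 1, so inverse 45.
N/13 = 925592; 925592 ≡ 5 (mod 13); 5·8 ≡ 1, so inverse 8.
N/37 = 325208; 325208 ≡ 15 (mod 37); 15·5 ≡ 1, so inverse 5.
S ≡ 6·1504087·7 + 44·203944·31 + 45·227032·45 + 7·925592·8 + 5·325208·5 = 861054422.
861054422 mod 12032696 = 6733006.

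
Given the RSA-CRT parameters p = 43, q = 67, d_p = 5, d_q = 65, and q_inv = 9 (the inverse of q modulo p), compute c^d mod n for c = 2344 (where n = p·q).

1071

m₁ = c^(d_p) mod p: c ≡ 22 (mod 43), and 22^5 mod 43 = 39.
m₂ = c^(d_q) mod q: c ≡ 66 (mod 67), and 66^65 mod 67 = 66.
h = q_inv·(m₁ − m₂) mod p = 9·(39 − 66) mod 43 = 15.
m = m₂ + h·q = 66 + 15·67 = 1071.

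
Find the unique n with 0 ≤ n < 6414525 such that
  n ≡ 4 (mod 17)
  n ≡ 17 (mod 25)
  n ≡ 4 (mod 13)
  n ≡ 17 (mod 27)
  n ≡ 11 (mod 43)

359792

The moduli are pairwise coprime; M = 17·25·13·27·43 = 6414525.
M/17 = 377325; 377325 ≡ 10 (mod 17); 10·12 ≡ 1, so inverse 12.
M/25 = 256581; 256581 ≡ 6 (mod 25); 6·21 ≡ 1, so inverse 21.
M/13 = 493425; 493425 ≡ 10 (mod 13); 10·4 ≡ 1, so inverse 4.
M/27 = 237575; 237575 ≡ 2 (mod 27); 2·14 ≡ 1, so inverse 14.
M/43 = 149175; 149175 ≡ 8 (mod 43); 8·27 ≡ 1, so inverse 27.
n ≡ 4·377325·12 + 17·256581·21 + 4·493425·4 + 17·237575·14 + 11·149175·27 = 218453642.
218453642 mod 6414525 = 359792.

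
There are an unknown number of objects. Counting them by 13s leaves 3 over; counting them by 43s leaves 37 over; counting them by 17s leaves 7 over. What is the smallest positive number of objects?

Combine the congruences pairwise.
From N ≡ 3 (mod 13) write N = 3 + 13t. Substituting into N ≡ 37 (mod 43) gives 13t ≡ 34 (mod 43), and since 13⁻¹ ≡ 10 (mod 43), t ≡ 39. Hence N ≡ 3 + 13·39 = 510 (mod 559).
From N ≡ 510 (mod 559) write N = 510 + 559t. Substituting into N ≡ 7 (mod 17) gives 559t ≡ 7 (mod 17), and since 15⁻¹ ≡ 8 (mod 17), t ≡ 5. Hence N ≡ 510 + 559·5 = 3305 (mod 9503).

3305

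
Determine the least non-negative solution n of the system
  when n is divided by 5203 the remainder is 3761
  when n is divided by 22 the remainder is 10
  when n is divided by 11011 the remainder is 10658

737384

gcd(5203, 22) = 11 and 11 | (10 − 3761), so the pair is consistent; merging gives n ≡ 8964 (mod 10406), where 10406 = lcm(5203, 22).
gcd(10406, 11011) = 121 and 121 | (10658 − 8964), so the pair is consistent; merging gives n ≡ 737384 (mod 946946), where 946946 = lcm(10406, 11011).
The solution is unique modulo lcm(5203, 22, 11011) = 946946.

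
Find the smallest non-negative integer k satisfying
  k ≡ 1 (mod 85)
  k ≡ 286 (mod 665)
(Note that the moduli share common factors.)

1616

gcd(85, 665) = 5 and 5 | (286 − 1), so the pair is consistent; merging gives k ≡ 1616 (mod 11305), where 11305 = lcm(85, 665).
The solution is unique modulo lcm(85, 665) = 11305.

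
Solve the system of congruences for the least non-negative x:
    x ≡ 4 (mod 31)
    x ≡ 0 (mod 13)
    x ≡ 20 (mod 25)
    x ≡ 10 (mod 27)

124345

The moduli are pairwise coprime; N = 31·13·25·27 = 272025.
N/31 = 8775; 8775 ≡ 2 (mod 31); 2·16 ≡ 1, so inverse 16.
N/13 = 20925; 20925 ≡ 8 (mod 13); 8·5 ≡ 1, so inverse 5.
N/25 = 10881; 10881 ≡ 6 (mod 25); 6·21 ≡ 1, so inverse 21.
N/27 = 10075; 10075 ≡ 4 (mod 27); 4·7 ≡ 1, so inverse 7.
x ≡ 4·8775·16 + 0·20925·5 + 20·10881·21 + 10·10075·7 = 5836870.
5836870 mod 272025 = 124345.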